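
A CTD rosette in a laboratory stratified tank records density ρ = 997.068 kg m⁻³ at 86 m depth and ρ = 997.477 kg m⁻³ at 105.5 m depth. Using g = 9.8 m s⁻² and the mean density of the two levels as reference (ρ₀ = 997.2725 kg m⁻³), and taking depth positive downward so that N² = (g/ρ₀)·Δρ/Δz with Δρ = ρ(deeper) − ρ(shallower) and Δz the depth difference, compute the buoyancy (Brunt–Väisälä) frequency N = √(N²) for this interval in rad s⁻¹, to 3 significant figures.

Δρ = 997.477 − 997.068 = 0.409 kg m⁻³ over Δz = 105.5 − 86 = 19.5 m.
N² = (9.8/997.2725) × (0.409/19.5) = 2.0611 × 10⁻⁴ s⁻².
N = √(2.0611 × 10⁻⁴) = 0.014357 rad s⁻¹ ≈ 0.0144 rad s⁻¹.

0.0144 rad s⁻¹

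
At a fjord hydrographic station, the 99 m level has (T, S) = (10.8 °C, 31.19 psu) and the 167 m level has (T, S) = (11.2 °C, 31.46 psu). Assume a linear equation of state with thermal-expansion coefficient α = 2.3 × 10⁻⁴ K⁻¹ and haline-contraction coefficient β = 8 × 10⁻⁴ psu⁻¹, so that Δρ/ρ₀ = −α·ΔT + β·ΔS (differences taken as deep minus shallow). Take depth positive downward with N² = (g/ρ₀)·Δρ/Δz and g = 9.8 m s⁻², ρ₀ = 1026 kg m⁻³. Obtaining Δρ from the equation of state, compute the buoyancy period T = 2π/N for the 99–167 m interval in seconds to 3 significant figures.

1.49 × 10³ s

ΔT = +0.4 K, ΔS = +0.27 psu (deep − shallow).
Δρ/ρ₀ = −αΔT + βΔS = -9.20 × 10⁻⁵ + 2.16 × 10⁻⁴ = 1.24 × 10⁻⁴, so Δρ ≈ 0.1272 kg m⁻³.
N² = (g/ρ₀)·Δρ/Δz = g·(Δρ/ρ₀)/Δz = 9.8 × 1.24 × 10⁻⁴ / 68 = 1.7871 × 10⁻⁵ s⁻².
N = √(1.7871 × 10⁻⁵) = 4.2274 × 10⁻³ rad s⁻¹ → T = 2π/N = 1.4863 × 10³ s ≈ 1.49 × 10³ s.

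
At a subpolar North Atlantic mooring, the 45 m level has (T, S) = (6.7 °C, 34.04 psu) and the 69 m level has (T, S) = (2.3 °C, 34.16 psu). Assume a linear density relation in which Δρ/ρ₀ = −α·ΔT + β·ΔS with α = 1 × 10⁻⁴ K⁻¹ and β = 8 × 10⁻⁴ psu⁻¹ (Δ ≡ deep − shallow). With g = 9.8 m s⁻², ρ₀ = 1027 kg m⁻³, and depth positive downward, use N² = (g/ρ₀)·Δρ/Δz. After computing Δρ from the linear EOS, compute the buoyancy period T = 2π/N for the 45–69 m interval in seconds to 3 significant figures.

ΔT = -4.4 K, ΔS = +0.12 psu (deep − shallow).
Δρ/ρ₀ = −αΔT + βΔS = 4.40 × 10⁻⁴ + 9.60 × 10⁻⁵ = 5.36 × 10⁻⁴, so Δρ ≈ 0.5505 kg m⁻³.
N² = (g/ρ₀)·Δρ/Δz = g·(Δρ/ρ₀)/Δz = 9.8 × 5.36 × 10⁻⁴ / 24 = 2.1887 × 10⁻⁴ s⁻².
N = √(2.1887 × 10⁻⁴) = 0.014794 rad s⁻¹ → T = 2π/N = 424.71 s ≈ 425 s.

425 s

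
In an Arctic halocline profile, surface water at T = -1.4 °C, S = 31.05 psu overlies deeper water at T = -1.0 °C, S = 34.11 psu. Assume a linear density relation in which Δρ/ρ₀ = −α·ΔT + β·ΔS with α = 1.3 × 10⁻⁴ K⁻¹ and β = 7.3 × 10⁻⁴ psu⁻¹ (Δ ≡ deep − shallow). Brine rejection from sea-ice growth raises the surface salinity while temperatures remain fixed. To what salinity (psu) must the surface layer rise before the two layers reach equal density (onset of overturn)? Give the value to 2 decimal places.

34.04 psu

Neutral buoyancy requires −α(T_deep − T_surf) + β(S_deep − S_surf′) = 0.
S_surf′ = S_deep − (α/β)·ΔT = 34.11 − (1.3 × 10⁻⁴/7.3 × 10⁻⁴)·(+0.4) = 34.0388 psu.
Increase required: 34.0388 − 31.05 = 2.9888 psu.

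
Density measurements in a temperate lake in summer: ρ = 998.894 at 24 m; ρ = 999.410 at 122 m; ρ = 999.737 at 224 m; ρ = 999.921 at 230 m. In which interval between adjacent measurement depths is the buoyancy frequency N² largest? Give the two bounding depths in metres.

Compute the density gradient over each adjacent pair:
  24–122 m: Δρ/Δz = 0.516/98 = 5.3 × 10⁻³ kg m⁻⁴
  122–224 m: Δρ/Δz = 0.327/102 = 3.2 × 10⁻³ kg m⁻⁴
  224–230 m: Δρ/Δz = 0.184/6 = 0.031 kg m⁻⁴
The largest gradient is in the 224–230 m interval — the pycnocline.

224–230 m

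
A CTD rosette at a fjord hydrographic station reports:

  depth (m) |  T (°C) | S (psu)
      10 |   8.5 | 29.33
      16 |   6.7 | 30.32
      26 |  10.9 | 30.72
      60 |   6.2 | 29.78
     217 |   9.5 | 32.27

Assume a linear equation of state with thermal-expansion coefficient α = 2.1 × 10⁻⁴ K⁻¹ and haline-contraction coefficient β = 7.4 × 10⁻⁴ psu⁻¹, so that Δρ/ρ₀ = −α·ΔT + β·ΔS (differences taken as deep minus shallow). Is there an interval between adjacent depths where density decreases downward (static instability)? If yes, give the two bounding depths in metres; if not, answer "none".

16–26 m

Evaluate Δρ/ρ₀ = −αΔT + βΔS across each adjacent pair:
  10–16 m: −αΔT+βΔS = −(2.1 × 10⁻⁴)(-1.8)+(7.4 × 10⁻⁴)(+0.99) = 1.1 × 10⁻³ → stable
  16–26 m: −αΔT+βΔS = −(2.1 × 10⁻⁴)(+4.2)+(7.4 × 10⁻⁴)(+0.40) = -5.9 × 10⁻⁴ → UNSTABLE
  26–60 m: −αΔT+βΔS = −(2.1 × 10⁻⁴)(-4.7)+(7.4 × 10⁻⁴)(-0.94) = 2.9 × 10⁻⁴ → stable
  60–217 m: −αΔT+βΔS = −(2.1 × 10⁻⁴)(+3.3)+(7.4 × 10⁻⁴)(+2.49) = 1.1 × 10⁻³ → stable
The 16–26 m interval has Δρ < 0: lighter water underlies denser water.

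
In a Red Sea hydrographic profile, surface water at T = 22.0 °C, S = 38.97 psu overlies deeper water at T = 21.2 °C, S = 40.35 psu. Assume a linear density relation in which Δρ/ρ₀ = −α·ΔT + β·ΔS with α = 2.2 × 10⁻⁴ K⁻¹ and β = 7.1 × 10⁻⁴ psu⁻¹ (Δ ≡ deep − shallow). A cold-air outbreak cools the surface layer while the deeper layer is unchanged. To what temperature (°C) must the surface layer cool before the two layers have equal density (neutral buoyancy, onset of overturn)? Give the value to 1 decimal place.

16.7 °C

Neutral buoyancy requires Δρ = 0, i.e. −α(T_deep − T_surf′) + β(S_deep − S_surf) = 0.
T_surf′ = T_deep − (β/α)·ΔS = 21.2 − (7.1 × 10⁻⁴/2.2 × 10⁻⁴)·(+1.38) = 16.746 °C.
Cooling required: 22.0 − (16.746) = 5.254 °C.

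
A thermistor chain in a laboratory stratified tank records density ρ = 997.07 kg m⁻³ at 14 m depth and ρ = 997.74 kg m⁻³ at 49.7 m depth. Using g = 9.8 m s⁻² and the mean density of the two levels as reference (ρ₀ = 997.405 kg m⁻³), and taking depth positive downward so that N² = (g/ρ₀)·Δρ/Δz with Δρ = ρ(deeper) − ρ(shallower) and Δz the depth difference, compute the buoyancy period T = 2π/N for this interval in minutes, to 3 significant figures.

Δρ = 997.74 − 997.07 = 0.67 kg m⁻³ over Δz = 49.7 − 14 = 35.7 m.
N² = (9.8/997.405) × (0.67/35.7) = 1.8440 × 10⁻⁴ s⁻².
N = √(1.8440 × 10⁻⁴) = 0.013579 rad s⁻¹, so T = 2π/N = 462.71 s = 7.7118 min ≈ 7.71 min.

7.71 min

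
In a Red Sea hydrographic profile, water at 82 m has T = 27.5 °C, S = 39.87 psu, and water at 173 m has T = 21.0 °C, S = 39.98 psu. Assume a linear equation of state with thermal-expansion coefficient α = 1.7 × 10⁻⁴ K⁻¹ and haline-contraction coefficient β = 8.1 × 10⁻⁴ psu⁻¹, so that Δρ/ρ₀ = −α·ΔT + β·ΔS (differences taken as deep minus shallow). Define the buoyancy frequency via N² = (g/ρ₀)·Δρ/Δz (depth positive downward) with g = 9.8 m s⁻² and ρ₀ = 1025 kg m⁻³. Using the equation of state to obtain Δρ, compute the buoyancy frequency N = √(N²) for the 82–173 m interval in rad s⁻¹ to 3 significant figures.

0.0113 rad s⁻¹

ΔT = -6.5 K, ΔS = +0.11 psu (deep − shallow).
Δρ/ρ₀ = −αΔT + βΔS = 1.105 × 10⁻³ + 8.91 × 10⁻⁵ = 1.1941 × 10⁻³, so Δρ ≈ 1.224 kg m⁻³.
N² = (g/ρ₀)·Δρ/Δz = g·(Δρ/ρ₀)/Δz = 9.8 × 1.1941 × 10⁻³ / 91 = 1.2860 × 10⁻⁴ s⁻².
N = √(1.2860 × 10⁻⁴) = 0.011340 rad s⁻¹ ≈ 0.0113 rad s⁻¹.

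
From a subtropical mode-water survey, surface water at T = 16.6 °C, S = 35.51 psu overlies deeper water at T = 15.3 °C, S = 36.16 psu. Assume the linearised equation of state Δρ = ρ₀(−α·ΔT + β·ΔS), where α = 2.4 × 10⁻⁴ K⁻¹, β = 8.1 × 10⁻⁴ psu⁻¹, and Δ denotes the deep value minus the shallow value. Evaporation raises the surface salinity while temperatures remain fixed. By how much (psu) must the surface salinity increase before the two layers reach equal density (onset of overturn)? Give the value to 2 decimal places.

1.04 psu

Neutral buoyancy requires −α(T_deep − T_surf) + β(S_deep − S_surf′) = 0.
S_surf′ = S_deep − (α/β)·ΔT = 36.16 − (2.4 × 10⁻⁴/8.1 × 10⁻⁴)·(-1.3) = 36.5452 psu.
Increase required: 36.5452 − 35.51 = 1.0352 psu.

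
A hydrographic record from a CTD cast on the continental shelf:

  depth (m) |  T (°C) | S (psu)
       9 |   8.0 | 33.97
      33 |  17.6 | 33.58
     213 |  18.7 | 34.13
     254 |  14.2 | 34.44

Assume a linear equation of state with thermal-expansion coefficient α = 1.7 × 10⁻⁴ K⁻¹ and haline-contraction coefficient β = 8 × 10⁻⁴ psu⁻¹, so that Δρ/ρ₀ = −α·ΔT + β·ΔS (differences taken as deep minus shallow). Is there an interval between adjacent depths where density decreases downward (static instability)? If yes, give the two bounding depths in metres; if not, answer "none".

Evaluate Δρ/ρ₀ = −αΔT + βΔS across each adjacent pair:
  9–33 m: −αΔT+βΔS = −(1.7 × 10⁻⁴)(+9.6)+(8 × 10⁻⁴)(-0.39) = -1.9 × 10⁻³ → UNSTABLE
  33–213 m: −αΔT+βΔS = −(1.7 × 10⁻⁴)(+1.1)+(8 × 10⁻⁴)(+0.55) = 2.5 × 10⁻⁴ → stable
  213–254 m: −αΔT+βΔS = −(1.7 × 10⁻⁴)(-4.5)+(8 × 10⁻⁴)(+0.31) = 1.0 × 10⁻³ → stable
The 9–33 m interval has Δρ < 0: lighter water underlies denser water.

9–33 m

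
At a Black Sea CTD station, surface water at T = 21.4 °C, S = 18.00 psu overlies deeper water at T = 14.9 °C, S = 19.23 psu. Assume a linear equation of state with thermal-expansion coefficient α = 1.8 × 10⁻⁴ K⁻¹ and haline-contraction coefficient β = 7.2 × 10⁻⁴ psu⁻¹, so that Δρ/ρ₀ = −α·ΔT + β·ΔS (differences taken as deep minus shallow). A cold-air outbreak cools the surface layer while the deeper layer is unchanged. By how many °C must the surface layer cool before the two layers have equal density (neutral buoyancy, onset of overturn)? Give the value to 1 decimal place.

11.4 °C

Neutral buoyancy requires Δρ = 0, i.e. −α(T_deep − T_surf′) + β(S_deep − S_surf) = 0.
T_surf′ = T_deep − (β/α)·ΔS = 14.9 − (7.2 × 10⁻⁴/1.8 × 10⁻⁴)·(+1.23) = 9.980 °C.
Cooling required: 21.4 − (9.980) = 11.420 °C.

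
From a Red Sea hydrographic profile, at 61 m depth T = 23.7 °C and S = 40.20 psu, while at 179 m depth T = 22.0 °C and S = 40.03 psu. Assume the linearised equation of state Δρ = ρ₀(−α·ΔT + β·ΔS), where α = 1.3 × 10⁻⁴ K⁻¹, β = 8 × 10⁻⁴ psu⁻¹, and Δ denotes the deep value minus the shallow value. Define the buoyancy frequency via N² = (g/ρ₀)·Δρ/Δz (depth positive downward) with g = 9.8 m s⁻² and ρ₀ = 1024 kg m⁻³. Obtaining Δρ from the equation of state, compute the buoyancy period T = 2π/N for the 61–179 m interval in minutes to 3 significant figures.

ΔT = -1.7 K, ΔS = -0.17 psu (deep − shallow).
Δρ/ρ₀ = −αΔT + βΔS = 2.21 × 10⁻⁴ − 1.36 × 10⁻⁴ = 8.50 × 10⁻⁵, so Δρ ≈ 0.08704 kg m⁻³.
N² = (g/ρ₀)·Δρ/Δz = g·(Δρ/ρ₀)/Δz = 9.8 × 8.50 × 10⁻⁵ / 118 = 7.0593 × 10⁻⁶ s⁻².
N = √(7.0593 × 10⁻⁶) = 2.6569 × 10⁻³ rad s⁻¹ → T = 2π/N = 2.3649 × 10³ s = 39.415 min ≈ 39.4 min.

39.4 min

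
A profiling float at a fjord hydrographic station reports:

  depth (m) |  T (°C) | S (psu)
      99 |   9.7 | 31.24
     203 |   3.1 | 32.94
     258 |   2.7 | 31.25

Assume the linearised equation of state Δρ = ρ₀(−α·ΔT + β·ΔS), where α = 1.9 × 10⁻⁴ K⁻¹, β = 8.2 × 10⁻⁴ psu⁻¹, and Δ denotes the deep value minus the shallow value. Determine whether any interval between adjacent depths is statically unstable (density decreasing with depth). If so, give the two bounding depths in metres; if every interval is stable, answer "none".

203–258 m

Evaluate Δρ/ρ₀ = −αΔT + βΔS across each adjacent pair:
  99–203 m: −αΔT+βΔS = −(1.9 × 10⁻⁴)(-6.6)+(8.2 × 10⁻⁴)(+1.70) = 2.6 × 10⁻³ → stable
  203–258 m: −αΔT+βΔS = −(1.9 × 10⁻⁴)(-0.4)+(8.2 × 10⁻⁴)(-1.69) = -1.3 × 10⁻³ → UNSTABLE
The 203–258 m interval has Δρ < 0: lighter water underlies denser water.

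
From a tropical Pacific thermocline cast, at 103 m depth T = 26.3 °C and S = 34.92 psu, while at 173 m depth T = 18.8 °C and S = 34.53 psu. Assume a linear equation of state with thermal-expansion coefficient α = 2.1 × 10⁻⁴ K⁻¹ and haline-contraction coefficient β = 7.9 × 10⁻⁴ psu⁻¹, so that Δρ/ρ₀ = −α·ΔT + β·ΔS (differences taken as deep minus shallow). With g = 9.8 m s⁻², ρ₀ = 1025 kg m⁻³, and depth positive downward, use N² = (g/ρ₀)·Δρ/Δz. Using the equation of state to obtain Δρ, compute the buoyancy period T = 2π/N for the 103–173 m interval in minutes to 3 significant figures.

7.86 min

ΔT = -7.5 K, ΔS = -0.39 psu (deep − shallow).
Δρ/ρ₀ = −αΔT + βΔS = 1.575 × 10⁻³ − 3.081 × 10⁻⁴ = 1.2669 × 10⁻³, so Δρ ≈ 1.299 kg m⁻³.
N² = (g/ρ₀)·Δρ/Δz = g·(Δρ/ρ₀)/Δz = 9.8 × 1.2669 × 10⁻³ / 70 = 1.7737 × 10⁻⁴ s⁻².
N = √(1.7737 × 10⁻⁴) = 0.013318 rad s⁻¹ → T = 2π/N = 471.78 s = 7.8630 min ≈ 7.86 min.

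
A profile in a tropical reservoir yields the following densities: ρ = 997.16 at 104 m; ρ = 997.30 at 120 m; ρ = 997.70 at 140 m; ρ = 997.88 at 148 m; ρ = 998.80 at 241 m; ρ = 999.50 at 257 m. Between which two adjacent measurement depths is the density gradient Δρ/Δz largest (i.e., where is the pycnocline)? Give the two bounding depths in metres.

241–257 m

Compute the density gradient over each adjacent pair:
  104–120 m: Δρ/Δz = 0.14/16 = 8.8 × 10⁻³ kg m⁻⁴
  120–140 m: Δρ/Δz = 0.40/20 = 0.020 kg m⁻⁴
  140–148 m: Δρ/Δz = 0.18/8 = 0.022 kg m⁻⁴
  148–241 m: Δρ/Δz = 0.92/93 = 9.9 × 10⁻³ kg m⁻⁴
  241–257 m: Δρ/Δz = 0.70/16 = 0.044 kg m⁻⁴
The largest gradient is in the 241–257 m interval — the pycnocline.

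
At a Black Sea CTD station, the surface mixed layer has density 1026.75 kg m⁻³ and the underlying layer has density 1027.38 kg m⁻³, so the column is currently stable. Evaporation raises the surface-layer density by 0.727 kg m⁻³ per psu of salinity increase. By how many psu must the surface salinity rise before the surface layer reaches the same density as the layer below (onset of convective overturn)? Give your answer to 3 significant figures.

0.867 psu

Density deficit of the surface layer: 1027.38 − 1026.75 = 0.63 kg m⁻³.
Required change = 0.63 / 0.727 = 0.867 psu.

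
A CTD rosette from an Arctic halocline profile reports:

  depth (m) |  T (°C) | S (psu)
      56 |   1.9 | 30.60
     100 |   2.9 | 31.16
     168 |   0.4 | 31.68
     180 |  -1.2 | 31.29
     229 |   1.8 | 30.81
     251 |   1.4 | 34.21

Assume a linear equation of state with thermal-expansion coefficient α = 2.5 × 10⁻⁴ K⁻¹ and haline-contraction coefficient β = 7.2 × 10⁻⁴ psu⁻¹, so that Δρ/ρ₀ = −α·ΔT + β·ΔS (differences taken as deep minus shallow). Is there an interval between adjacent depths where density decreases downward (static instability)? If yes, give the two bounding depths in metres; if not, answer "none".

180–229 m

Evaluate Δρ/ρ₀ = −αΔT + βΔS across each adjacent pair:
  56–100 m: −αΔT+βΔS = −(2.5 × 10⁻⁴)(+1.0)+(7.2 × 10⁻⁴)(+0.56) = 1.5 × 10⁻⁴ → stable
  100–168 m: −αΔT+βΔS = −(2.5 × 10⁻⁴)(-2.5)+(7.2 × 10⁻⁴)(+0.52) = 1.0 × 10⁻³ → stable
  168–180 m: −αΔT+βΔS = −(2.5 × 10⁻⁴)(-1.6)+(7.2 × 10⁻⁴)(-0.39) = 1.2 × 10⁻⁴ → stable
  180–229 m: −αΔT+βΔS = −(2.5 × 10⁻⁴)(+3.0)+(7.2 × 10⁻⁴)(-0.48) = -1.1 × 10⁻³ → UNSTABLE
  229–251 m: −αΔT+βΔS = −(2.5 × 10⁻⁴)(-0.4)+(7.2 × 10⁻⁴)(+3.40) = 2.5 × 10⁻³ → stable
The 180–229 m interval has Δρ < 0: lighter water underlies denser water.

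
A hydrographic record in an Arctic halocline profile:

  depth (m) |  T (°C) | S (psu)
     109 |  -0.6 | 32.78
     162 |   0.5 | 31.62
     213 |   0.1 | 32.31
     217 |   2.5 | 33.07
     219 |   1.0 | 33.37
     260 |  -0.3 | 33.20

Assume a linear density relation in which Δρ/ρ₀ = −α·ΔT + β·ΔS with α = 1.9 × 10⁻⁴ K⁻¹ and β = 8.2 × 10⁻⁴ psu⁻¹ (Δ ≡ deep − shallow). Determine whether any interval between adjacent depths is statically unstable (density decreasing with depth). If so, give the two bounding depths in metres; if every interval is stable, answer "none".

Evaluate Δρ/ρ₀ = −αΔT + βΔS across each adjacent pair:
  109–162 m: −αΔT+βΔS = −(1.9 × 10⁻⁴)(+1.1)+(8.2 × 10⁻⁴)(-1.16) = -1.2 × 10⁻³ → UNSTABLE
  162–213 m: −αΔT+βΔS = −(1.9 × 10⁻⁴)(-0.4)+(8.2 × 10⁻⁴)(+0.69) = 6.4 × 10⁻⁴ → stable
  213–217 m: −αΔT+βΔS = −(1.9 × 10⁻⁴)(+2.4)+(8.2 × 10⁻⁴)(+0.76) = 1.7 × 10⁻⁴ → stable
  217–219 m: −αΔT+βΔS = −(1.9 × 10⁻⁴)(-1.5)+(8.2 × 10⁻⁴)(+0.30) = 5.3 × 10⁻⁴ → stable
  219–260 m: −αΔT+βΔS = −(1.9 × 10⁻⁴)(-1.3)+(8.2 × 10⁻⁴)(-0.17) = 1.1 × 10⁻⁴ → stable
The 109–162 m interval has Δρ < 0: lighter water underlies denser water.

109–162 m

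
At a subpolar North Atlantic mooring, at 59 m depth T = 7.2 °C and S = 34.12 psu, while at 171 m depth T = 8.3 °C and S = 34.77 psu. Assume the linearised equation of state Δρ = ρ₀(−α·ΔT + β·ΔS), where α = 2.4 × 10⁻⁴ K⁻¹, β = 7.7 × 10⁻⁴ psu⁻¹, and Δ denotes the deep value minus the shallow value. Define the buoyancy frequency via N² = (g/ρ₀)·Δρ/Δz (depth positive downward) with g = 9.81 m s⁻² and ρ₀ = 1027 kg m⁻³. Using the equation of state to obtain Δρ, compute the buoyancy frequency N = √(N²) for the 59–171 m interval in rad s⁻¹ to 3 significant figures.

ΔT = +1.1 K, ΔS = +0.65 psu (deep − shallow).
Δρ/ρ₀ = −αΔT + βΔS = -2.64 × 10⁻⁴ + 5.005 × 10⁻⁴ = 2.365 × 10⁻⁴, so Δρ ≈ 0.2429 kg m⁻³.
N² = (g/ρ₀)·Δρ/Δz = g·(Δρ/ρ₀)/Δz = 9.81 × 2.365 × 10⁻⁴ / 112 = 2.0715 × 10⁻⁵ s⁻².
N = √(2.0715 × 10⁻⁵) = 4.5514 × 10⁻³ rad s⁻¹ ≈ 4.55 × 10⁻³ rad s⁻¹.

4.55 × 10⁻³ rad s⁻¹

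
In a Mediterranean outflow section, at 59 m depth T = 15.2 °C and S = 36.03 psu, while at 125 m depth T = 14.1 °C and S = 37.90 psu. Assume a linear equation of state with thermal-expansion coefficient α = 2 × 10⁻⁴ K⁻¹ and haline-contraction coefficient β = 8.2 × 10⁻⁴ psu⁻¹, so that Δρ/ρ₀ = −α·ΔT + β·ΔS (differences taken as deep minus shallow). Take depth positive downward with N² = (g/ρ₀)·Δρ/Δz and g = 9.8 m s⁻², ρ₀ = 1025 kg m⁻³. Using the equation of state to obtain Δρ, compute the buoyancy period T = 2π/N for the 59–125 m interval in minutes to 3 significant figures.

ΔT = -1.1 K, ΔS = +1.87 psu (deep − shallow).
Δρ/ρ₀ = −αΔT + βΔS = 2.20 × 10⁻⁴ + 1.5334 × 10⁻³ = 1.7534 × 10⁻³, so Δρ ≈ 1.797 kg m⁻³.
N² = (g/ρ₀)·Δρ/Δz = g·(Δρ/ρ₀)/Δz = 9.8 × 1.7534 × 10⁻³ / 66 = 2.6035 × 10⁻⁴ s⁻².
N = √(2.6035 × 10⁻⁴) = 0.016135 rad s⁻¹ → T = 2π/N = 389.41 s = 6.4902 min ≈ 6.49 min.

6.49 min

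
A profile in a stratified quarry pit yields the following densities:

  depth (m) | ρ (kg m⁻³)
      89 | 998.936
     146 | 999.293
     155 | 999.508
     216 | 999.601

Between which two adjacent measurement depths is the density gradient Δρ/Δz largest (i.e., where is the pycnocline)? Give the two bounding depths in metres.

Compute the density gradient over each adjacent pair:
  89–146 m: Δρ/Δz = 0.357/57 = 6.3 × 10⁻³ kg m⁻⁴
  146–155 m: Δρ/Δz = 0.215/9 = 0.024 kg m⁻⁴
  155–216 m: Δρ/Δz = 0.093/61 = 1.5 × 10⁻³ kg m⁻⁴
The largest gradient is in the 146–155 m interval — the pycnocline.

146–155 m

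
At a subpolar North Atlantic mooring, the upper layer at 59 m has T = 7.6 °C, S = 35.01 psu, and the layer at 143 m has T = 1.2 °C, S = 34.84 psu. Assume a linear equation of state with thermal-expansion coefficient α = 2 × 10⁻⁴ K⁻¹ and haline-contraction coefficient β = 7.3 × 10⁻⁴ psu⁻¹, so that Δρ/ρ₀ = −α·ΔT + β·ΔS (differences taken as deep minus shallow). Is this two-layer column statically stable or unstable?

stable

ΔT = 1.2 − 7.6 = -6.4 K and ΔS = 34.84 − 35.01 = -0.17 psu (deep − shallow).
−αΔT = 1.28 × 10⁻³; βΔS = -1.241 × 10⁻⁴; sum Δρ/ρ₀ = 1.1559 × 10⁻³.
Δρ/ρ₀ > 0, so Δρ > 0: deeper water is denser → statically stable.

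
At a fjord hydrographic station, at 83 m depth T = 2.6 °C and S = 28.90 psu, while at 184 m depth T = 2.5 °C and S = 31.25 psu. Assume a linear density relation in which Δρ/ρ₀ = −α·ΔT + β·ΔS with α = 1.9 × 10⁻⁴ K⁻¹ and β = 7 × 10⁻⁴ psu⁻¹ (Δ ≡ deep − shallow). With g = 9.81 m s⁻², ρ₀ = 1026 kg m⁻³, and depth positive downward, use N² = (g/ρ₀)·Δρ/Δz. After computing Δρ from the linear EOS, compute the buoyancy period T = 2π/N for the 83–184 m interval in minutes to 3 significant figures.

ΔT = -0.1 K, ΔS = +2.35 psu (deep − shallow).
Δρ/ρ₀ = −αΔT + βΔS = 1.90 × 10⁻⁵ + 1.645 × 10⁻³ = 1.664 × 10⁻³, so Δρ ≈ 1.707 kg m⁻³.
N² = (g/ρ₀)·Δρ/Δz = g·(Δρ/ρ₀)/Δz = 9.81 × 1.664 × 10⁻³ / 101 = 1.6162 × 10⁻⁴ s⁻².
N = √(1.6162 × 10⁻⁴) = 0.012713 rad s⁻¹ → T = 2π/N = 494.23 s = 8.2372 min ≈ 8.24 min.

8.24 min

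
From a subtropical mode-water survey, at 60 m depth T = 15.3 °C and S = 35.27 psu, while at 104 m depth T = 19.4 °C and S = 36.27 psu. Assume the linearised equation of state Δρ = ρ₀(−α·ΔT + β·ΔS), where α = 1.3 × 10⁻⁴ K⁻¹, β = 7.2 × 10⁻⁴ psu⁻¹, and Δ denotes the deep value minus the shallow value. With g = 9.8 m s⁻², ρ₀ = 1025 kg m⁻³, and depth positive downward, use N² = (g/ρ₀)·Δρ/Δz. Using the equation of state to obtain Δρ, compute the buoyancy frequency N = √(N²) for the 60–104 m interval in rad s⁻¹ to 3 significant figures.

ΔT = +4.1 K, ΔS = +1.00 psu (deep − shallow).
Δρ/ρ₀ = −αΔT + βΔS = -5.33 × 10⁻⁴ + 7.20 × 10⁻⁴ = 1.87 × 10⁻⁴, so Δρ ≈ 0.1917 kg m⁻³.
N² = (g/ρ₀)·Δρ/Δz = g·(Δρ/ρ₀)/Δz = 9.8 × 1.87 × 10⁻⁴ / 44 = 4.1650 × 10⁻⁵ s⁻².
N = √(4.1650 × 10⁻⁵) = 6.4537 × 10⁻³ rad s⁻¹ ≈ 6.45 × 10⁻³ rad s⁻¹.

6.45 × 10⁻³ rad s⁻¹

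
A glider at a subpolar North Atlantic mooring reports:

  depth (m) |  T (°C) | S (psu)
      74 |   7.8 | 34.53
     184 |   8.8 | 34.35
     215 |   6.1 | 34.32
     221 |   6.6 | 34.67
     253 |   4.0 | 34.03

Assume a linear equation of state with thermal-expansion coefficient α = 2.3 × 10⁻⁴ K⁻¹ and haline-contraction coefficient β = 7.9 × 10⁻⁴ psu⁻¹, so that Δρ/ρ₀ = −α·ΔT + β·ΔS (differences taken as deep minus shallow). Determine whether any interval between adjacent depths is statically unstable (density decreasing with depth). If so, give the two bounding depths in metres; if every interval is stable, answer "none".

Evaluate Δρ/ρ₀ = −αΔT + βΔS across each adjacent pair:
  74–184 m: −αΔT+βΔS = −(2.3 × 10⁻⁴)(+1.0)+(7.9 × 10⁻⁴)(-0.18) = -3.7 × 10⁻⁴ → UNSTABLE
  184–215 m: −αΔT+βΔS = −(2.3 × 10⁻⁴)(-2.7)+(7.9 × 10⁻⁴)(-0.03) = 6.0 × 10⁻⁴ → stable
  215–221 m: −αΔT+βΔS = −(2.3 × 10⁻⁴)(+0.5)+(7.9 × 10⁻⁴)(+0.35) = 1.6 × 10⁻⁴ → stable
  221–253 m: −αΔT+βΔS = −(2.3 × 10⁻⁴)(-2.6)+(7.9 × 10⁻⁴)(-0.64) = 9.2 × 10⁻⁵ → stable
The 74–184 m interval has Δρ < 0: lighter water underlies denser water.

74–184 m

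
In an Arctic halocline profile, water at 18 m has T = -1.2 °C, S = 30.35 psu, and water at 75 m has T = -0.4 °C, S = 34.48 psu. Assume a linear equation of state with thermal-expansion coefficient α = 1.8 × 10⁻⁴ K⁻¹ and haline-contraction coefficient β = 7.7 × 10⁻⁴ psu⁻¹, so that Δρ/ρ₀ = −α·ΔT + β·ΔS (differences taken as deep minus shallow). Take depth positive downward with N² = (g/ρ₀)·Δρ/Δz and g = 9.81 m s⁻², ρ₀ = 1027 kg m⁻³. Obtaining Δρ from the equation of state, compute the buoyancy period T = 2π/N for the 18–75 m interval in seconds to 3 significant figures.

275 s

ΔT = +0.8 K, ΔS = +4.13 psu (deep − shallow).
Δρ/ρ₀ = −αΔT + βΔS = -1.44 × 10⁻⁴ + 3.1801 × 10⁻³ = 3.0361 × 10⁻³, so Δρ ≈ 3.118 kg m⁻³.
N² = (g/ρ₀)·Δρ/Δz = g·(Δρ/ρ₀)/Δz = 9.81 × 3.0361 × 10⁻³ / 57 = 5.2253 × 10⁻⁴ s⁻².
N = √(5.2253 × 10⁻⁴) = 0.022859 rad s⁻¹ → T = 2π/N = 274.87 s ≈ 275 s.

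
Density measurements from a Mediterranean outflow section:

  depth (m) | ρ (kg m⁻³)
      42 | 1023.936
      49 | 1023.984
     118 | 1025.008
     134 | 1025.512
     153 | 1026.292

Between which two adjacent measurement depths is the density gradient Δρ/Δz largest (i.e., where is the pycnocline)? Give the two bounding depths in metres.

Compute the density gradient over each adjacent pair:
  42–49 m: Δρ/Δz = 0.048/7 = 6.9 × 10⁻³ kg m⁻⁴
  49–118 m: Δρ/Δz = 1.024/69 = 0.015 kg m⁻⁴
  118–134 m: Δρ/Δz = 0.504/16 = 0.032 kg m⁻⁴
  134–153 m: Δρ/Δz = 0.780/19 = 0.041 kg m⁻⁴
The largest gradient is in the 134–153 m interval — the pycnocline.

134–153 m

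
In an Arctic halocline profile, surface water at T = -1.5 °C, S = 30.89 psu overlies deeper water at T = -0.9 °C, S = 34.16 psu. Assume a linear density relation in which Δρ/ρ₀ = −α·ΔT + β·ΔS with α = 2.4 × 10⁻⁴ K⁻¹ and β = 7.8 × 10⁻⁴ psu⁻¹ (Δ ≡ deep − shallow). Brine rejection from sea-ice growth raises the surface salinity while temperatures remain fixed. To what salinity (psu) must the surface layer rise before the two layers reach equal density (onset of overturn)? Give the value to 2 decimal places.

33.98 psu

Neutral buoyancy requires −α(T_deep − T_surf) + β(S_deep − S_surf′) = 0.
S_surf′ = S_deep − (α/β)·ΔT = 34.16 − (2.4 × 10⁻⁴/7.8 × 10⁻⁴)·(+0.6) = 33.9754 psu.
Increase required: 33.9754 − 30.89 = 3.0854 psu.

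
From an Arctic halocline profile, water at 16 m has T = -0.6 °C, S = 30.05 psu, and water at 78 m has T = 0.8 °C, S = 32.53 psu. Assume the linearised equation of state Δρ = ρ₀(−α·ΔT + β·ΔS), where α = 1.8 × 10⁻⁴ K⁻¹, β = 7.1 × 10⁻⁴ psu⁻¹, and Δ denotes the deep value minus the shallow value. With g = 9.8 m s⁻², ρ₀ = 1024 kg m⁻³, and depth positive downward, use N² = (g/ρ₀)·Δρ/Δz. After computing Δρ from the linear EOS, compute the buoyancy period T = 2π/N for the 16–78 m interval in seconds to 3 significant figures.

407 s

ΔT = +1.4 K, ΔS = +2.48 psu (deep − shallow).
Δρ/ρ₀ = −αΔT + βΔS = -2.52 × 10⁻⁴ + 1.7608 × 10⁻³ = 1.5088 × 10⁻³, so Δρ ≈ 1.545 kg m⁻³.
N² = (g/ρ₀)·Δρ/Δz = g·(Δρ/ρ₀)/Δz = 9.8 × 1.5088 × 10⁻³ / 62 = 2.3849 × 10⁻⁴ s⁻².
N = √(2.3849 × 10⁻⁴) = 0.015443 rad s⁻¹ → T = 2π/N = 406.86 s ≈ 407 s.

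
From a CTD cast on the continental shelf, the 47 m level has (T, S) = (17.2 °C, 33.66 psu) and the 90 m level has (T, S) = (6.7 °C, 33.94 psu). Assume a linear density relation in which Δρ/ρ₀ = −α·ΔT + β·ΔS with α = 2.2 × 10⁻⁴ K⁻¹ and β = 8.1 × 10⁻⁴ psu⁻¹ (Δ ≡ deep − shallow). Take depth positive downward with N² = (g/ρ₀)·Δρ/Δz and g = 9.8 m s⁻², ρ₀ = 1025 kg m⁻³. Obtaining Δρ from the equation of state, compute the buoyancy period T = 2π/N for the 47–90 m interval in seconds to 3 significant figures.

261 s

ΔT = -10.5 K, ΔS = +0.28 psu (deep − shallow).
Δρ/ρ₀ = −αΔT + βΔS = 2.31 × 10⁻³ + 2.268 × 10⁻⁴ = 2.5368 × 10⁻³, so Δρ ≈ 2.600 kg m⁻³.
N² = (g/ρ₀)·Δρ/Δz = g·(Δρ/ρ₀)/Δz = 9.8 × 2.5368 × 10⁻³ / 43 = 5.7815 × 10⁻⁴ s⁻².
N = √(5.7815 × 10⁻⁴) = 0.024045 rad s⁻¹ → T = 2π/N = 261.31 s ≈ 261 s.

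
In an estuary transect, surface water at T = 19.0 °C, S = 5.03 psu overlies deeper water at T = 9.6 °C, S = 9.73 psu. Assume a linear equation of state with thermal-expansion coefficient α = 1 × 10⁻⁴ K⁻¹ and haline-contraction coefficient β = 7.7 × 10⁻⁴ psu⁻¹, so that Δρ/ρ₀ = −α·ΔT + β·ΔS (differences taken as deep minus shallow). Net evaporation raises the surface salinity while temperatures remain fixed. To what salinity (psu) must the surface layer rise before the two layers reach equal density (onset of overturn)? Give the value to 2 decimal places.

10.95 psu

Neutral buoyancy requires −α(T_deep − T_surf) + β(S_deep − S_surf′) = 0.
S_surf′ = S_deep − (α/β)·ΔT = 9.73 − (1 × 10⁻⁴/7.7 × 10⁻⁴)·(-9.4) = 10.9508 psu.
Increase required: 10.9508 − 5.03 = 5.9208 psu.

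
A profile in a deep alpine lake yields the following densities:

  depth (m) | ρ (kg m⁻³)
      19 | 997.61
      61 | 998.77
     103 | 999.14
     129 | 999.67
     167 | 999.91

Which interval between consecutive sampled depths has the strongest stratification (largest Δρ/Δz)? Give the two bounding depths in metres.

19–61 m

Compute the density gradient over each adjacent pair:
  19–61 m: Δρ/Δz = 1.16/42 = 0.028 kg m⁻⁴
  61–103 m: Δρ/Δz = 0.37/42 = 8.8 × 10⁻³ kg m⁻⁴
  103–129 m: Δρ/Δz = 0.53/26 = 0.020 kg m⁻⁴
  129–167 m: Δρ/Δz = 0.24/38 = 6.3 × 10⁻³ kg m⁻⁴
The largest gradient is in the 19–61 m interval — the pycnocline.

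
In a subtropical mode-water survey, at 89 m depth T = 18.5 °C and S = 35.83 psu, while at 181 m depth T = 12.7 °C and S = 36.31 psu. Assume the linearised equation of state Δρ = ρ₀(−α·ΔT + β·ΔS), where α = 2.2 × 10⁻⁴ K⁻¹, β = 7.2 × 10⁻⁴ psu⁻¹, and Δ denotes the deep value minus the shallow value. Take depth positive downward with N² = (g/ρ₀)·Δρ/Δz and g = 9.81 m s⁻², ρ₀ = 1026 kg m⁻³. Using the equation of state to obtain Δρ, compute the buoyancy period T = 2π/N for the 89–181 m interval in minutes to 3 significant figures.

ΔT = -5.8 K, ΔS = +0.48 psu (deep − shallow).
Δρ/ρ₀ = −αΔT + βΔS = 1.276 × 10⁻³ + 3.456 × 10⁻⁴ = 1.6216 × 10⁻³, so Δρ ≈ 1.664 kg m⁻³.
N² = (g/ρ₀)·Δρ/Δz = g·(Δρ/ρ₀)/Δz = 9.81 × 1.6216 × 10⁻³ / 92 = 1.7291 × 10⁻⁴ s⁻².
N = √(1.7291 × 10⁻⁴) = 0.013150 rad s⁻¹ → T = 2π/N = 477.81 s = 7.9635 min ≈ 7.96 min.

7.96 min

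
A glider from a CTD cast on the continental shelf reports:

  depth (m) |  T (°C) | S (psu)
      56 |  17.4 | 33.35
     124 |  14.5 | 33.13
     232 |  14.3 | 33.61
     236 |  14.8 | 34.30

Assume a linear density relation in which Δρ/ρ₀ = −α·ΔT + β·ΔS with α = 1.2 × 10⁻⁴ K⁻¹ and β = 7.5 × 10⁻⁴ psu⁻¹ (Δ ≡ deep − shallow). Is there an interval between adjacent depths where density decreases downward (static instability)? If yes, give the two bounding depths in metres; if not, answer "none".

Evaluate Δρ/ρ₀ = −αΔT + βΔS across each adjacent pair:
  56–124 m: −αΔT+βΔS = −(1.2 × 10⁻⁴)(-2.9)+(7.5 × 10⁻⁴)(-0.22) = 1.8 × 10⁻⁴ → stable
  124–232 m: −αΔT+βΔS = −(1.2 × 10⁻⁴)(-0.2)+(7.5 × 10⁻⁴)(+0.48) = 3.8 × 10⁻⁴ → stable
  232–236 m: −αΔT+βΔS = −(1.2 × 10⁻⁴)(+0.5)+(7.5 × 10⁻⁴)(+0.69) = 4.6 × 10⁻⁴ → stable
Every interval has Δρ > 0: the column is stably stratified throughout.

none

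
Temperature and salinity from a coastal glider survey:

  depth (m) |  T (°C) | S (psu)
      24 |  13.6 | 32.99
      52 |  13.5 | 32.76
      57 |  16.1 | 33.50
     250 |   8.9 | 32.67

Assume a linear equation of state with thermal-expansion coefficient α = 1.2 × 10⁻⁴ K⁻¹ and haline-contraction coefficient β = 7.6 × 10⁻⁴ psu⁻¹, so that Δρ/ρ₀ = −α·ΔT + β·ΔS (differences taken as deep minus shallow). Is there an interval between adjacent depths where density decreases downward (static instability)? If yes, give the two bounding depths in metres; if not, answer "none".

Evaluate Δρ/ρ₀ = −αΔT + βΔS across each adjacent pair:
  24–52 m: −αΔT+βΔS = −(1.2 × 10⁻⁴)(-0.1)+(7.6 × 10⁻⁴)(-0.23) = -1.6 × 10⁻⁴ → UNSTABLE
  52–57 m: −αΔT+βΔS = −(1.2 × 10⁻⁴)(+2.6)+(7.6 × 10⁻⁴)(+0.74) = 2.5 × 10⁻⁴ → stable
  57–250 m: −αΔT+βΔS = −(1.2 × 10⁻⁴)(-7.2)+(7.6 × 10⁻⁴)(-0.83) = 2.3 × 10⁻⁴ → stable
The 24–52 m interval has Δρ < 0: lighter water underlies denser water.

24–52 m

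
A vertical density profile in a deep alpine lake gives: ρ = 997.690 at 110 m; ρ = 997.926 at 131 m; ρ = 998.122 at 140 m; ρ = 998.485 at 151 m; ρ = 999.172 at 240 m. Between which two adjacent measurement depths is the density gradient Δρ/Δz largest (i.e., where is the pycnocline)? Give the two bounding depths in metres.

Compute the density gradient over each adjacent pair:
  110–131 m: Δρ/Δz = 0.236/21 = 0.011 kg m⁻⁴
  131–140 m: Δρ/Δz = 0.196/9 = 0.022 kg m⁻⁴
  140–151 m: Δρ/Δz = 0.363/11 = 0.033 kg m⁻⁴
  151–240 m: Δρ/Δz = 0.687/89 = 7.7 × 10⁻³ kg m⁻⁴
The largest gradient is in the 140–151 m interval — the pycnocline.

140–151 m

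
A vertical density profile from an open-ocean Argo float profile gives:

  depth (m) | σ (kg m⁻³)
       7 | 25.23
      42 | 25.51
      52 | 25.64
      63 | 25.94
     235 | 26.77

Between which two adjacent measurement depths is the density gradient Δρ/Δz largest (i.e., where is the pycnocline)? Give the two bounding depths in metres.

Compute the density gradient over each adjacent pair:
  7–42 m: Δρ/Δz = 0.28/35 = 8.0 × 10⁻³ kg m⁻⁴
  42–52 m: Δρ/Δz = 0.13/10 = 0.013 kg m⁻⁴
  52–63 m: Δρ/Δz = 0.30/11 = 0.027 kg m⁻⁴
  63–235 m: Δρ/Δz = 0.83/172 = 4.8 × 10⁻³ kg m⁻⁴
The largest gradient is in the 52–63 m interval — the pycnocline.

52–63 m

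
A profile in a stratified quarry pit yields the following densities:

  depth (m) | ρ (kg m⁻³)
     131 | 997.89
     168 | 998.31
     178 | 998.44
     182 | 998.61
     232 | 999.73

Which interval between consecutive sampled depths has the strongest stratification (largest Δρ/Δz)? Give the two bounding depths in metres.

Compute the density gradient over each adjacent pair:
  131–168 m: Δρ/Δz = 0.42/37 = 0.011 kg m⁻⁴
  168–178 m: Δρ/Δz = 0.13/10 = 0.013 kg m⁻⁴
  178–182 m: Δρ/Δz = 0.17/4 = 0.043 kg m⁻⁴
  182–232 m: Δρ/Δz = 1.12/50 = 0.022 kg m⁻⁴
The largest gradient is in the 178–182 m interval — the pycnocline.

178–182 m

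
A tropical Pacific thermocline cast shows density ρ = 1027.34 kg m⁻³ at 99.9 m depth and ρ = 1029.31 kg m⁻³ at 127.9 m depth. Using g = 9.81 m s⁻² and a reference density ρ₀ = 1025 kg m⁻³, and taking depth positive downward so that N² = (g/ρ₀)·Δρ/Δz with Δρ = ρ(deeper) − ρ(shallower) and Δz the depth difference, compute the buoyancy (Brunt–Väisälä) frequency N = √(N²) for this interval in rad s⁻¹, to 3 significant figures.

Δρ = 1029.31 − 1027.34 = 1.97 kg m⁻³ over Δz = 127.9 − 99.9 = 28 m.
N² = (9.81/1025) × (1.97/28) = 6.7337 × 10⁻⁴ s⁻².
N = √(6.7337 × 10⁻⁴) = 0.025949 rad s⁻¹ ≈ 0.0259 rad s⁻¹.

0.0259 rad s⁻¹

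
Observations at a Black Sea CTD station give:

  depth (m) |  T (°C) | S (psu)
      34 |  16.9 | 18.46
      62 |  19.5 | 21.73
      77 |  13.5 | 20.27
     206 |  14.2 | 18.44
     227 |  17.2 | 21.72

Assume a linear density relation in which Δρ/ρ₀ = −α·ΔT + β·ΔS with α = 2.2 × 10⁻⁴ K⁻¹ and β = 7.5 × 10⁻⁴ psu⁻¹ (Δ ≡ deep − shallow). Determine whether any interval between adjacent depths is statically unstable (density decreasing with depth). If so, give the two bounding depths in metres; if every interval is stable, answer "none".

Evaluate Δρ/ρ₀ = −αΔT + βΔS across each adjacent pair:
  34–62 m: −αΔT+βΔS = −(2.2 × 10⁻⁴)(+2.6)+(7.5 × 10⁻⁴)(+3.27) = 1.9 × 10⁻³ → stable
  62–77 m: −αΔT+βΔS = −(2.2 × 10⁻⁴)(-6.0)+(7.5 × 10⁻⁴)(-1.46) = 2.2 × 10⁻⁴ → stable
  77–206 m: −αΔT+βΔS = −(2.2 × 10⁻⁴)(+0.7)+(7.5 × 10⁻⁴)(-1.83) = -1.5 × 10⁻³ → UNSTABLE
  206–227 m: −αΔT+βΔS = −(2.2 × 10⁻⁴)(+3.0)+(7.5 × 10⁻⁴)(+3.28) = 1.8 × 10⁻³ → stable
The 77–206 m interval has Δρ < 0: lighter water underlies denser water.

77–206 m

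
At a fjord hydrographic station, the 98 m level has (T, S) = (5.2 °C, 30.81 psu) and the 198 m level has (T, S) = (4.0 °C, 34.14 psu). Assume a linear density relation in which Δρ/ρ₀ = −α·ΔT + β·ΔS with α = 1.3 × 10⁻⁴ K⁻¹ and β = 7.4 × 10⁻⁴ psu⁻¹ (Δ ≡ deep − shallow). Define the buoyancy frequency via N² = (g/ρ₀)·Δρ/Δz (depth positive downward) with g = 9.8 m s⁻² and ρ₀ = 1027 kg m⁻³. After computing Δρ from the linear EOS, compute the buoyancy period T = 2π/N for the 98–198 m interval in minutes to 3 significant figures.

ΔT = -1.2 K, ΔS = +3.33 psu (deep − shallow).
Δρ/ρ₀ = −αΔT + βΔS = 1.56 × 10⁻⁴ + 2.4642 × 10⁻³ = 2.6202 × 10⁻³, so Δρ ≈ 2.691 kg m⁻³.
N² = (g/ρ₀)·Δρ/Δz = g·(Δρ/ρ₀)/Δz = 9.8 × 2.6202 × 10⁻³ / 100 = 2.5678 × 10⁻⁴ s⁻².
N = √(2.5678 × 10⁻⁴) = 0.016024 rad s⁻¹ → T = 2π/N = 392.11 s = 6.5352 min ≈ 6.54 min.

6.54 min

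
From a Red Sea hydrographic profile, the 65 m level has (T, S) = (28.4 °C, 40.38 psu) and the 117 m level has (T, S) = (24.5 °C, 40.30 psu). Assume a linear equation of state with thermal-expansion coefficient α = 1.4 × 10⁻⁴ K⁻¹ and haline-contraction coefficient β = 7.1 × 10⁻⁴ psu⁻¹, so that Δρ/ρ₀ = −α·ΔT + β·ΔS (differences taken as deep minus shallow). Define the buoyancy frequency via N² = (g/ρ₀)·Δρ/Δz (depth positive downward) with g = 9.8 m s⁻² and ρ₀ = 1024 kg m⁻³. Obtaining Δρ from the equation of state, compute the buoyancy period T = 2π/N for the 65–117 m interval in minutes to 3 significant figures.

ΔT = -3.9 K, ΔS = -0.08 psu (deep − shallow).
Δρ/ρ₀ = −αΔT + βΔS = 5.46 × 10⁻⁴ − 5.68 × 10⁻⁵ = 4.892 × 10⁻⁴, so Δρ ≈ 0.5009 kg m⁻³.
N² = (g/ρ₀)·Δρ/Δz = g·(Δρ/ρ₀)/Δz = 9.8 × 4.892 × 10⁻⁴ / 52 = 9.2195 × 10⁻⁵ s⁻².
N = √(9.2195 × 10⁻⁵) = 9.6018 × 10⁻³ rad s⁻¹ → T = 2π/N = 654.38 s = 10.906 min ≈ 10.9 min.

10.9 min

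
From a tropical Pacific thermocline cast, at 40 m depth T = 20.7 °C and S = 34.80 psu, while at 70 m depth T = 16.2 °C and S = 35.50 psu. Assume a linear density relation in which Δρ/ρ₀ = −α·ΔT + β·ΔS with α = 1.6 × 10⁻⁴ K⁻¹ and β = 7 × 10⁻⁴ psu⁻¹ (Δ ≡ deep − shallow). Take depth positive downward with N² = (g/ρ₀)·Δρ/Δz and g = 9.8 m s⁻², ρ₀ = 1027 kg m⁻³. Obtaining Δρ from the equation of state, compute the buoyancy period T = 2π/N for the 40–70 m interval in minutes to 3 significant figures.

5.27 min

ΔT = -4.5 K, ΔS = +0.70 psu (deep − shallow).
Δρ/ρ₀ = −αΔT + βΔS = 7.20 × 10⁻⁴ + 4.90 × 10⁻⁴ = 1.21 × 10⁻³, so Δρ ≈ 1.243 kg m⁻³.
N² = (g/ρ₀)·Δρ/Δz = g·(Δρ/ρ₀)/Δz = 9.8 × 1.21 × 10⁻³ / 30 = 3.9527 × 10⁻⁴ s⁻².
N = √(3.9527 × 10⁻⁴) = 0.019881 rad s⁻¹ → T = 2π/N = 316.04 s = 5.2673 min ≈ 5.27 min.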